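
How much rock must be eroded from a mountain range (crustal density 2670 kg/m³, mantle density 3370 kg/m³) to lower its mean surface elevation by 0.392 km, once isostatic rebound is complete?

1.89 km

Net drop Δ = e − u = e − e ρ_c/ρ_m = e (ρ_m − ρ_c)/ρ_m.
e = Δ ρ_m/(ρ_m − ρ_c) = 0.392 km × 3370/700 = 1.89 km.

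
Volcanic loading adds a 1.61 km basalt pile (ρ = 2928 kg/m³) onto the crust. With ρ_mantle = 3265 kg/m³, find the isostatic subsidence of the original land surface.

Subaerial loading: s = t ρ_load / ρ_m.
s = 1.61 km × 2928/3265 = 1.44 km.

1.44 km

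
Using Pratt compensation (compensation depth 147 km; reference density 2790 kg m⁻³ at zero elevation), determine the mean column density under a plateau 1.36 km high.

2760 kg m⁻³

Pratt balance: ρ_ref D = ρ (D + h).
ρ = ρ_ref D/(D + h) = 2790 × 147 km/(147 km + 1.36 km) = 2760 kg m⁻³.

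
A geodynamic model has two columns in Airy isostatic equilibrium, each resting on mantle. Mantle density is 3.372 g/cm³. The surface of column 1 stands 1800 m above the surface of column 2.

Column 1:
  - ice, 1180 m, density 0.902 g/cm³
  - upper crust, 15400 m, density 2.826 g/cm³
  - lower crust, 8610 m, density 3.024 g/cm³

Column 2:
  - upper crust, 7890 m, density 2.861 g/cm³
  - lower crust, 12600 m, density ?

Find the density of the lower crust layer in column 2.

3.04 g/cm³

Take the compensation level at the base of the deeper column (depth z_c below the surface of column 1) and equate Σ ρ_i t_i down to z_c; mantle fills any gap and the z_c terms cancel.
Column 1: 1180×0.902 + 15400×2.826 + 8610×3.024 + (z_c − 25190)×3.372
Column 2: 1800×0 + 7890×2.861 + 12600×ρ + (z_c − 1800 − 20490)×3.372
The z_c×3.372 term appears on both sides and cancels. Collect the known terms of each column as K = Σ(ρt)_known − 3.372 × (depth of known layers): K_1 = 70621.4 − 3.372×25190 = −14319.28; K_2 = 22573.29 − 3.372×(1800 + 20490) = −52588.59.
Balance: K_1 = K_2 + 12600×ρ, so ρ = (K_1 − K_2)/12600 = 38269.3/12600 = 3.04 g/cm³.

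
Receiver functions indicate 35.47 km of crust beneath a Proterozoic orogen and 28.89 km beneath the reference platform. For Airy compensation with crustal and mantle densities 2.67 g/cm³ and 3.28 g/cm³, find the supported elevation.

1.22 km

Excess crust Δ = 35.47 km − 28.89 km = 6.58 km, split between elevation h and root r with h + r = Δ.
Airy balance ρ_c h = (ρ_m − ρ_c) r gives r = h ρ_c/(ρ_m − ρ_c), so h (1 + ρ_c/(ρ_m − ρ_c)) = Δ, i.e. h = Δ (ρ_m − ρ_c)/ρ_m.
h = 6.58 km × 0.61/3.28 = 1.22 km.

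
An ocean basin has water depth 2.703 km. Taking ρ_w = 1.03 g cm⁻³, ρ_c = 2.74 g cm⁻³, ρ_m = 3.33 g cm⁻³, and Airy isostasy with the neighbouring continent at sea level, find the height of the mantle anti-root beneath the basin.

7.83 km

For local isostatic compensation: replacing crust with seawater at the top is compensated by replacing crust with mantle at the base: d (ρ_c − ρ_w) = a (ρ_m − ρ_c).
a = d (ρ_c − ρ_w)/(ρ_m − ρ_c) = 2.703 km × 1.71/0.59 = 7.83 km.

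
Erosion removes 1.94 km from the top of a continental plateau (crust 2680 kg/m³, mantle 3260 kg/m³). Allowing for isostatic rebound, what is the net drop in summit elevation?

Rebound u = e ρ_c/ρ_m = 1.94 km × 2680/3260 = 1.595 km.
Net surface drop = e − u = 1.94 km − 1.595 km = e (ρ_m − ρ_c)/ρ_m = 0.345 km.

0.345 km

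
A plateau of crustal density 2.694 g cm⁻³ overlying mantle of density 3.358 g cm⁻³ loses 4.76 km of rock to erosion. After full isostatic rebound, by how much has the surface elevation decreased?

0.941 km

Rebound u = e ρ_c/ρ_m = 4.76 km × 2.694/3.358 = 3.819 km.
Net surface drop = e − u = 4.76 km − 3.819 km = e (ρ_m − ρ_c)/ρ_m = 0.941 km.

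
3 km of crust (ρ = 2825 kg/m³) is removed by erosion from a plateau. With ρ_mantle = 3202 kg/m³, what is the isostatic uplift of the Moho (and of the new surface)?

2.65 km

Unloading: uplift u = e ρ_c/ρ_m = 3 km × 2825/3202 = 2.65 km.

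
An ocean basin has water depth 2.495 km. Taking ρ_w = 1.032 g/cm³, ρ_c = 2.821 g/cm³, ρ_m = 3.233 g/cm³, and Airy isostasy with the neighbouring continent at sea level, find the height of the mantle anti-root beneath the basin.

10.8 km

Balancing pressure at the compensation depth: replacing crust with seawater at the top is compensated by replacing crust with mantle at the base: d (ρ_c − ρ_w) = a (ρ_m − ρ_c).
a = d (ρ_c − ρ_w)/(ρ_m − ρ_c) = 2.495 km × 1.789/0.412 = 10.8 km.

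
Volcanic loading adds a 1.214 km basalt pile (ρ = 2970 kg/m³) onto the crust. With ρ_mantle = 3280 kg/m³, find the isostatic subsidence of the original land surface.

1.1 km

Subaerial loading: s = t ρ_load / ρ_m.
s = 1.214 km × 2970/3280 = 1.1 km.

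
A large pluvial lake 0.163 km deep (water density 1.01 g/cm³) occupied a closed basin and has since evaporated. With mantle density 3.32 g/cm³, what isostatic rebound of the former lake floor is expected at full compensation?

0.0496 km

u = d ρ_w/ρ_m = 0.163 km × 1.01/3.32 = 0.0496 km.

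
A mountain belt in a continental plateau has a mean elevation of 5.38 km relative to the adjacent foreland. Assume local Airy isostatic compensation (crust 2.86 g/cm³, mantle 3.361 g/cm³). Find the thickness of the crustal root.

30.7 km

Equating mass per unit area of the two columns: the weight of the topography is balanced by the buoyancy of the root, ρ_c h = (ρ_m − ρ_c) r.
r = h · ρ_c / (ρ_m − ρ_c) = 5.38 km × 2.86 / (3.361 − 2.86) = 30.7 km.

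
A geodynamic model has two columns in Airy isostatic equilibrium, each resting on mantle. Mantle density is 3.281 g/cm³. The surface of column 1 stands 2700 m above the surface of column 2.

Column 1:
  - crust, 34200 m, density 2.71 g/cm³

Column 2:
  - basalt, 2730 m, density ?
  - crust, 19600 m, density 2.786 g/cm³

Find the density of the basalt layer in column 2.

2.93 g/cm³

Take the compensation level at the base of the deeper column (depth z_c below the surface of column 1) and equate Σ ρ_i t_i down to z_c; mantle fills any gap and the z_c terms cancel.
Column 1: 34200×2.71 + (z_c − 34200)×3.281
Column 2: 2700×0 + 2730×ρ + 19600×2.786 + (z_c − 2700 − 22330)×3.281
The z_c×3.281 term appears on both sides and cancels. Collect the known terms of each column as K = Σ(ρt)_known − 3.281 × (depth of known layers): K_1 = 92682 − 3.281×34200 = −19528.2; K_2 = 54605.6 − 3.281×(2700 + 22330) = −27517.83.
Balance: K_1 = K_2 + 2730×ρ, so ρ = (K_1 − K_2)/2730 = 7989.63/2730 = 2.93 g/cm³.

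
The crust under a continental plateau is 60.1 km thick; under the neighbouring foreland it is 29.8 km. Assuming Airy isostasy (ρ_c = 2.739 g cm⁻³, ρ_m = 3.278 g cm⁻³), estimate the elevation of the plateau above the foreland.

Excess crust Δ = 60.1 km − 29.8 km = 30.3 km, split between elevation h and root r with h + r = Δ.
Airy balance ρ_c h = (ρ_m − ρ_c) r gives r = h ρ_c/(ρ_m − ρ_c), so h (1 + ρ_c/(ρ_m − ρ_c)) = Δ, i.e. h = Δ (ρ_m − ρ_c)/ρ_m.
h = 30.3 km × 0.539/3.278 = 4.98 km.

4.98 km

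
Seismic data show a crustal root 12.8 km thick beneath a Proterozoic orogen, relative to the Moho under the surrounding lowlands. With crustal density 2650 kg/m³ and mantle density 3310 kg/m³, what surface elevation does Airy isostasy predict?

Balancing pressure at the compensation depth: ρ_c h = (ρ_m − ρ_c) r.
h = r (ρ_m − ρ_c) / ρ_c = 12.8 km × (3310 − 2650) / 2650 = 3.19 km.

3.19 km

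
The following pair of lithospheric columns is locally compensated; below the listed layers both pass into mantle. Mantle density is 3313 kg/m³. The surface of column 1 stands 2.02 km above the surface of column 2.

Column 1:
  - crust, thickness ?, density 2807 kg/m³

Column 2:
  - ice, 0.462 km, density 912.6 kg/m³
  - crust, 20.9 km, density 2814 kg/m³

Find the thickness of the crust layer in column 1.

36 km

Take the compensation level at the base of the deeper column (depth z_c below the surface of column 1) and equate Σ ρ_i t_i down to z_c; mantle fills any gap and the z_c terms cancel.
Column 1: x×2807 + (z_c − 0 − x)×3313
Column 2: 2.02×0 + 0.462×912.6 + 20.9×2814 + (z_c − 2.02 − 21.362)×3313
The z_c×3313 term appears on both sides and cancels. Collect the known terms of each column as K = Σ(ρt)_known − 3313 × (depth of known layers): K_1 = 0 − 3313×0 = 0; K_2 = 59234.2212 − 3313×(2.02 + 21.362) = −18230.3448.
Balance: K_1 − x×(3313 − 2807) = K_2, so x = (K_1 − K_2)/(3313 − 2807) = 18230.3/506 = 36 km.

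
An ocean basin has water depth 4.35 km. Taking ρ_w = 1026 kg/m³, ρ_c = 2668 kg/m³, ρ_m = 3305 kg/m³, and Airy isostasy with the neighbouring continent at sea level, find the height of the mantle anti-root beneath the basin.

11.2 km

Isostatic balance requires: replacing crust with seawater at the top is compensated by replacing crust with mantle at the base: d (ρ_c − ρ_w) = a (ρ_m − ρ_c).
a = d (ρ_c − ρ_w)/(ρ_m − ρ_c) = 4.35 km × 1642/637 = 11.2 km.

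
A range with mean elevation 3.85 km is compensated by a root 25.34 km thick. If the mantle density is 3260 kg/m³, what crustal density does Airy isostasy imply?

ρ_c h = (ρ_m − ρ_c) r → ρ_c (h + r) = ρ_m r → ρ_c = ρ_m r / (h + r).
ρ_c = 3260 × 25.34 km / (3.85 km + 25.34 km) = 2830 kg/m³.

2830 kg/m³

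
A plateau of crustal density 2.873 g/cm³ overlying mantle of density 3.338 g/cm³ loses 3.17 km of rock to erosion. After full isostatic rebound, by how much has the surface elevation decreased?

0.442 km

Rebound u = e ρ_c/ρ_m = 3.17 km × 2.873/3.338 = 2.728 km.
Net surface drop = e − u = 3.17 km − 2.728 km = e (ρ_m − ρ_c)/ρ_m = 0.442 km.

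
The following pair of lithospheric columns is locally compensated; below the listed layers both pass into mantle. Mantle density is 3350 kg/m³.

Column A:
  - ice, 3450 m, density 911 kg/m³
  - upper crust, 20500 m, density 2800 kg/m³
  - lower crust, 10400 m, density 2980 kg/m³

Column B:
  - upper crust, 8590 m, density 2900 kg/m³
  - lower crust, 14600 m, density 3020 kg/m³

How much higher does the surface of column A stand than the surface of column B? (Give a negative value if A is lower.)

4430 m

For any compensation level in the mantle, the mantle terms cancel and isostasy reduces to e = (Σt_A − Σt_B) − (Σ(ρt)_A − Σ(ρt)_B) / ρ_m.
Σt_A = 34350 m; Σt_B = 23190 m; Σ(ρt)_A = 91534950; Σ(ρt)_B = 69003000 (in m·kg/m³).
e = (34350 − 23190) − (91534950 − 69003000) / 3350 = 4430 m.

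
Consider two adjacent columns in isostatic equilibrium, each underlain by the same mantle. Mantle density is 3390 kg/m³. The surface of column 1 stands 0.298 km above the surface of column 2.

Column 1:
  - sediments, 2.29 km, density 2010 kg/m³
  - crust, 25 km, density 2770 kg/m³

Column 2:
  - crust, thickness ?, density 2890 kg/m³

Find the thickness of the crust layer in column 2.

Take the compensation level at the base of the deeper column (depth z_c below the surface of column 1) and equate Σ ρ_i t_i down to z_c; mantle fills any gap and the z_c terms cancel.
Column 1: 2.29×2010 + 25×2770 + (z_c − 27.29)×3390
Column 2: 0.298×0 + x×2890 + (z_c − 0.298 − 0 − x)×3390
The z_c×3390 term appears on both sides and cancels. Collect the known terms of each column as K = Σ(ρt)_known − 3390 × (depth of known layers): K_1 = 73852.9 − 3390×27.29 = −18660.2; K_2 = 0 − 3390×(0.298 + 0) = −1010.22.
Balance: K_1 = K_2 − x×(3390 − 2890), so x = (K_2 − K_1)/(3390 − 2890) = 17650/500 = 35.3 km.

35.3 km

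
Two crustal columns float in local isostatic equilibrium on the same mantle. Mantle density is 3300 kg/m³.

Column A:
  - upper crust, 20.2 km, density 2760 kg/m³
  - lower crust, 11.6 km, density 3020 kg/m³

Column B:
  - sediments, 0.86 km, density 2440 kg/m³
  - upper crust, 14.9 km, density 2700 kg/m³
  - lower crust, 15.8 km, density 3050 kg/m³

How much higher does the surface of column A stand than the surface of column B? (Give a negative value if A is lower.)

0.16 km

For any compensation level in the mantle, the mantle terms cancel and isostasy reduces to e = (Σt_A − Σt_B) − (Σ(ρt)_A − Σ(ρt)_B) / ρ_m.
Σt_A = 31.8 km; Σt_B = 31.56 km; Σ(ρt)_A = 90784; Σ(ρt)_B = 90518.4 (in km·kg/m³).
e = (31.8 − 31.56) − (90784 − 90518.4) / 3300 = 0.16 km.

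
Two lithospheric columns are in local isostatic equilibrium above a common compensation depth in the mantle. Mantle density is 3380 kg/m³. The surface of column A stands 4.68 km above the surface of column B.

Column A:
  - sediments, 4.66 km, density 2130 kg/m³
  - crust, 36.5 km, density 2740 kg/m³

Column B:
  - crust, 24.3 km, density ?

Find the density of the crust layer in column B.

Take the compensation level at the base of the deeper column (depth z_c below the surface of column A) and equate Σ ρ_i t_i down to z_c; mantle fills any gap and the z_c terms cancel.
Column A: 4.66×2130 + 36.5×2740 + (z_c − 41.16)×3380
Column B: 4.68×0 + 24.3×ρ + (z_c − 4.68 − 24.3)×3380
The z_c×3380 term appears on both sides and cancels. Collect the known terms of each column as K = Σ(ρt)_known − 3380 × (depth of known layers): K_A = 109935.8 − 3380×41.16 = −29185; K_B = 0 − 3380×(4.68 + 24.3) = −97952.4.
Balance: K_A = K_B + 24.3×ρ, so ρ = (K_A − K_B)/24.3 = 68767.4/24.3 = 2830 kg/m³.

2830 kg/m³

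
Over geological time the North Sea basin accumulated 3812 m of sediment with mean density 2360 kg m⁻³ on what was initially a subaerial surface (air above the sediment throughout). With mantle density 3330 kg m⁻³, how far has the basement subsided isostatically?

Subaerial load: s = t ρ_sed / ρ_m = 3812 m × 2360/3330 = 2700 m.

2700 m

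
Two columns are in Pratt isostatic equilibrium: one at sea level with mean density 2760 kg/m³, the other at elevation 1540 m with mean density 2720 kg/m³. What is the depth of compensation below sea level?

105000 m

ρ_ref D = ρ (D + h) → D (ρ_ref − ρ) = ρ h.
D = ρ h/(ρ_ref − ρ) = 2720 × 1540 m/(2760 − 2720) = 105000 m.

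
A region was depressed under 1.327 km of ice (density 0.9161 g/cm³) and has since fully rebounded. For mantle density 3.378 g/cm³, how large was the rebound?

0.36 km

Removing the load lets mantle flow back in; uplift u satisfies ρ_ice t = ρ_m u.
u = t ρ_ice/ρ_m = 1.327 km × 0.9161/3.378 = 0.36 km.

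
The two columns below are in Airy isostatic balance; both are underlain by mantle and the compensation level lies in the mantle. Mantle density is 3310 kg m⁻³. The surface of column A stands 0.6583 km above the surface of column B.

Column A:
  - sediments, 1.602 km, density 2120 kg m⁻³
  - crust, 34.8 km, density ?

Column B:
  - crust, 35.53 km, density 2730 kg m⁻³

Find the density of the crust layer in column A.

2710 kg m⁻³

Take the compensation level at the base of the deeper column (depth z_c below the surface of column A) and equate Σ ρ_i t_i down to z_c; mantle fills any gap and the z_c terms cancel.
Column A: 1.602×2120 + 34.8×ρ + (z_c − 36.402)×3310
Column B: 0.6583×0 + 35.53×2730 + (z_c − 0.6583 − 35.53)×3310
The z_c×3310 term appears on both sides and cancels. Collect the known terms of each column as K = Σ(ρt)_known − 3310 × (depth of known layers): K_A = 3396.24 − 3310×36.402 = −117094.38; K_B = 96996.9 − 3310×(0.6583 + 35.53) = −22786.373.
Balance: K_A + 34.8×ρ = K_B, so ρ = (K_B − K_A)/34.8 = 94308/34.8 = 2710 kg m⁻³.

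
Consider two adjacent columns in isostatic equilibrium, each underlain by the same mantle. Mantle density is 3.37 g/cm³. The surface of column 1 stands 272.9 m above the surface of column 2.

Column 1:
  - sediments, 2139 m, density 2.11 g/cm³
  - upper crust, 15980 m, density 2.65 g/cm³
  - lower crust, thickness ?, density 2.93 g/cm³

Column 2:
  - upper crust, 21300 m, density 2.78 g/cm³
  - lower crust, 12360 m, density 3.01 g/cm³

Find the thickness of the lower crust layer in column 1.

8490 m

Take the compensation level at the base of the deeper column (depth z_c below the surface of column 1) and equate Σ ρ_i t_i down to z_c; mantle fills any gap and the z_c terms cancel.
Column 1: 2139×2.11 + 15980×2.65 + x×2.93 + (z_c − 18119 − x)×3.37
Column 2: 272.9×0 + 21300×2.78 + 12360×3.01 + (z_c − 272.9 − 33660)×3.37
The z_c×3.37 term appears on both sides and cancels. Collect the known terms of each column as K = Σ(ρt)_known − 3.37 × (depth of known layers): K_1 = 46860.29 − 3.37×18119 = −14200.74; K_2 = 96417.6 − 3.37×(272.9 + 33660) = −17936.273.
Balance: K_1 − x×(3.37 − 2.93) = K_2, so x = (K_1 − K_2)/(3.37 − 2.93) = 3735.53/0.44 = 8490 m.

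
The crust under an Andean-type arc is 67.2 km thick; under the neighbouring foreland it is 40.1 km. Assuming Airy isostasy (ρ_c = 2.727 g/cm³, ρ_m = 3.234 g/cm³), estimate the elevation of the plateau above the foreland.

4.25 km

Excess crust Δ = 67.2 km − 40.1 km = 27.1 km, split between elevation h and root r with h + r = Δ.
Airy balance ρ_c h = (ρ_m − ρ_c) r gives r = h ρ_c/(ρ_m − ρ_c), so h (1 + ρ_c/(ρ_m − ρ_c)) = Δ, i.e. h = Δ (ρ_m − ρ_c)/ρ_m.
h = 27.1 km × 0.507/3.234 = 4.25 km.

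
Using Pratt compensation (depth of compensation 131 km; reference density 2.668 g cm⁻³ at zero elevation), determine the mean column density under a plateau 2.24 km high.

Pratt balance: ρ_ref D = ρ (D + h).
ρ = ρ_ref D/(D + h) = 2.668 × 131 km/(131 km + 2.24 km) = 2.62 g cm⁻³.

2.62 g cm⁻³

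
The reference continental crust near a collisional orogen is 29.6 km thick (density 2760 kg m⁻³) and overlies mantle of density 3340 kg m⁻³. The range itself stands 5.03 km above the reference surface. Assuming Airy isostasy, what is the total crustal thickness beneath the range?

58.6 km

Root depth r = h ρ_c / (ρ_m − ρ_c) = 5.03 km × 2760 / 580 = 23.94 km.
Total thickness = T + h + r = 29.6 km + 5.03 km + 23.94 km = 58.6 km.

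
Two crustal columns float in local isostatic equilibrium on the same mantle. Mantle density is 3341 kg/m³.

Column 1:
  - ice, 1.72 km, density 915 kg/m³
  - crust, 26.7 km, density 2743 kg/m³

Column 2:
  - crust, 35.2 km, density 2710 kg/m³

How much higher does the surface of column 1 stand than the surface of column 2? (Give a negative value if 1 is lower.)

For any compensation level in the mantle, the mantle terms cancel and isostasy reduces to e = (Σt_1 − Σt_2) − (Σ(ρt)_1 − Σ(ρt)_2) / ρ_m.
Σt_1 = 28.42 km; Σt_2 = 35.2 km; Σ(ρt)_1 = 74811.9; Σ(ρt)_2 = 95392 (in km·kg/m³).
e = (28.42 − 35.2) − (74811.9 − 95392) / 3341 = −0.62 km.

−0.62 km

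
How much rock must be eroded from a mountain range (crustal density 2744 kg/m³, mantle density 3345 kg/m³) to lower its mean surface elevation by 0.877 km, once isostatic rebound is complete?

Net drop Δ = e − u = e − e ρ_c/ρ_m = e (ρ_m − ρ_c)/ρ_m.
e = Δ ρ_m/(ρ_m − ρ_c) = 0.877 km × 3345/601 = 4.88 km.

4.88 km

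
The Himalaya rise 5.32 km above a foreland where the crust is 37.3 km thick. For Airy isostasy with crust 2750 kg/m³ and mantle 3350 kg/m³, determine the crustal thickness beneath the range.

Root depth r = h ρ_c / (ρ_m − ρ_c) = 5.32 km × 2750 / 600 = 24.38 km.
Total thickness = T + h + r = 37.3 km + 5.32 km + 24.38 km = 67 km.

67 km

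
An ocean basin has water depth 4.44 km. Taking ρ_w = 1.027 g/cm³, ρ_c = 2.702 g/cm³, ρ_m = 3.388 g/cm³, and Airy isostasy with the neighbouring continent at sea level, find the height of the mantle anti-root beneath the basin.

10.8 km

By Archimedes' principle applied to the lithosphere: replacing crust with seawater at the top is compensated by replacing crust with mantle at the base: d (ρ_c − ρ_w) = a (ρ_m − ρ_c).
a = d (ρ_c − ρ_w)/(ρ_m − ρ_c) = 4.44 km × 1.675/0.686 = 10.8 km.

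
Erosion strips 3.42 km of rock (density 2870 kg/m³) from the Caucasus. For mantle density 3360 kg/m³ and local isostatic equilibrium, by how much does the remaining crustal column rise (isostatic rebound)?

Unloading: uplift u = e ρ_c/ρ_m = 3.42 km × 2870/3360 = 2.92 km.

2.92 km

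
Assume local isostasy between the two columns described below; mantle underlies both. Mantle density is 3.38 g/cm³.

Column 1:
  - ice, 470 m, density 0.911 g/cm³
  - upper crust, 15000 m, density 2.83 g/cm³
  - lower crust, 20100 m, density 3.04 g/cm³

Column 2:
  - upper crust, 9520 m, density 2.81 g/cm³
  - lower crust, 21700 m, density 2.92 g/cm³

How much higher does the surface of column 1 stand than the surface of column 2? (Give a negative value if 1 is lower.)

For any compensation level in the mantle, the mantle terms cancel and isostasy reduces to e = (Σt_1 − Σt_2) − (Σ(ρt)_1 − Σ(ρt)_2) / ρ_m.
Σt_1 = 35570 m; Σt_2 = 31220 m; Σ(ρt)_1 = 103982.17; Σ(ρt)_2 = 90115.2 (in m·g/cm³).
e = (35570 − 31220) − (103982.17 − 90115.2) / 3.38 = 247 m.

247 m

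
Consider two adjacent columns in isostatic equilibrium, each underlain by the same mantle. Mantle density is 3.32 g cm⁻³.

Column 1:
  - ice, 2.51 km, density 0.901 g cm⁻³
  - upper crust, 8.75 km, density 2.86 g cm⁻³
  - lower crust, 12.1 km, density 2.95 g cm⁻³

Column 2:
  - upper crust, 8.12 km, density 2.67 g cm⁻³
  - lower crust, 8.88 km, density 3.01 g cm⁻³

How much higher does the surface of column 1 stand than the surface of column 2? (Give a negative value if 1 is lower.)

1.97 km

For any compensation level in the mantle, the mantle terms cancel and isostasy reduces to e = (Σt_1 − Σt_2) − (Σ(ρt)_1 − Σ(ρt)_2) / ρ_m.
Σt_1 = 23.36 km; Σt_2 = 17 km; Σ(ρt)_1 = 62.98151; Σ(ρt)_2 = 48.4092 (in km·g cm⁻³).
e = (23.36 − 17) − (62.98151 − 48.4092) / 3.32 = 1.97 km.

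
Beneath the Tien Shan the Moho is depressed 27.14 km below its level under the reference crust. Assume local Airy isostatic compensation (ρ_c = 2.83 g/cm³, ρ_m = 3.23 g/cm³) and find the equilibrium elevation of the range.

3.84 km

Equating mass per unit area of the two columns: ρ_c h = (ρ_m − ρ_c) r.
h = r (ρ_m − ρ_c) / ρ_c = 27.14 km × (3.23 − 2.83) / 2.83 = 3.84 km.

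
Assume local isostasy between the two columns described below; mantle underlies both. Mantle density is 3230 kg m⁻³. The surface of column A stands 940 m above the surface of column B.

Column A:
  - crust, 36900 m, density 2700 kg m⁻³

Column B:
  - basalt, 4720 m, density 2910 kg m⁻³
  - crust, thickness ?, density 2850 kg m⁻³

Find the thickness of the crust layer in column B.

Take the compensation level at the base of the deeper column (depth z_c below the surface of column A) and equate Σ ρ_i t_i down to z_c; mantle fills any gap and the z_c terms cancel.
Column A: 36900×2700 + (z_c − 36900)×3230
Column B: 940×0 + 4720×2910 + x×2850 + (z_c − 940 − 4720 − x)×3230
The z_c×3230 term appears on both sides and cancels. Collect the known terms of each column as K = Σ(ρt)_known − 3230 × (depth of known layers): K_A = 99630000 − 3230×36900 = −19557000; K_B = 13735200 − 3230×(940 + 4720) = −4546600.
Balance: K_A = K_B − x×(3230 − 2850), so x = (K_B − K_A)/(3230 − 2850) = 15010400/380 = 39500 m.

39500 m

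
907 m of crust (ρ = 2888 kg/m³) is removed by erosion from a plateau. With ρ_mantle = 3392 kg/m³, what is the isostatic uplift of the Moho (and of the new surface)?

772 m

Unloading: uplift u = e ρ_c/ρ_m = 907 m × 2888/3392 = 772 m.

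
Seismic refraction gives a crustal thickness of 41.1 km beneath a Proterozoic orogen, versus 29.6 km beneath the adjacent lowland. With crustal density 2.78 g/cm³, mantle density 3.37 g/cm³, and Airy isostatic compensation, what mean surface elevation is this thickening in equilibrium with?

Excess crust Δ = 41.1 km − 29.6 km = 11.5 km, split between elevation h and root r with h + r = Δ.
Airy balance ρ_c h = (ρ_m − ρ_c) r gives r = h ρ_c/(ρ_m − ρ_c), so h (1 + ρ_c/(ρ_m − ρ_c)) = Δ, i.e. h = Δ (ρ_m − ρ_c)/ρ_m.
h = 11.5 km × 0.59/3.37 = 2.01 km.

2.01 km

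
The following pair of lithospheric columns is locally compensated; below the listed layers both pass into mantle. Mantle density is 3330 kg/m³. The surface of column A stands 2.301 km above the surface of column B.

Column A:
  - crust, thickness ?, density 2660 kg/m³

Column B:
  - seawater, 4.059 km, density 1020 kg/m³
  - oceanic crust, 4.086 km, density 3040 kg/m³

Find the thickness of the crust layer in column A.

27.2 km

Take the compensation level at the base of the deeper column (depth z_c below the surface of column A) and equate Σ ρ_i t_i down to z_c; mantle fills any gap and the z_c terms cancel.
Column A: x×2660 + (z_c − 0 − x)×3330
Column B: 2.301×0 + 4.059×1020 + 4.086×3040 + (z_c − 2.301 − 8.145)×3330
The z_c×3330 term appears on both sides and cancels. Collect the known terms of each column as K = Σ(ρt)_known − 3330 × (depth of known layers): K_A = 0 − 3330×0 = 0; K_B = 16561.62 − 3330×(2.301 + 8.145) = −18223.56.
Balance: K_A − x×(3330 − 2660) = K_B, so x = (K_A − K_B)/(3330 − 2660) = 18223.6/670 = 27.2 km.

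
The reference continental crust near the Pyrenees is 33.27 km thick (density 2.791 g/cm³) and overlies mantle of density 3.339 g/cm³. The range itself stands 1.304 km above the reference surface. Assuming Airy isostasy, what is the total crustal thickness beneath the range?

Root depth r = h ρ_c / (ρ_m − ρ_c) = 1.304 km × 2.791 / 0.548 = 6.641 km.
Total thickness = T + h + r = 33.27 km + 1.304 km + 6.641 km = 41.2 km.

41.2 km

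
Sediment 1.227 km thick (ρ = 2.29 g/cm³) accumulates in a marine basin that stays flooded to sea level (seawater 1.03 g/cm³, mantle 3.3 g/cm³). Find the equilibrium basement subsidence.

0.681 km

Submarine loading: the sediment displaces seawater, and the subsidence is in turn flooded, so s (ρ_m − ρ_w) = t (ρ_sed − ρ_w).
s = 1.227 km × (2.29 − 1.03) / (3.3 − 1.03) = 0.681 km.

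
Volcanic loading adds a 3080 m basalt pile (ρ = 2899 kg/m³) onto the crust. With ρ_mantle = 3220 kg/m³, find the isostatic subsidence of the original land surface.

Subaerial loading: s = t ρ_load / ρ_m.
s = 3080 m × 2899/3220 = 2770 m.

2770 m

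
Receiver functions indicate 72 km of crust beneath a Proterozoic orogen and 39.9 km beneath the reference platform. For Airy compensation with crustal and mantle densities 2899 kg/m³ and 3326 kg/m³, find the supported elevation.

Excess crust Δ = 72 km − 39.9 km = 32.1 km, split between elevation h and root r with h + r = Δ.
Airy balance ρ_c h = (ρ_m − ρ_c) r gives r = h ρ_c/(ρ_m − ρ_c), so h (1 + ρ_c/(ρ_m − ρ_c)) = Δ, i.e. h = Δ (ρ_m − ρ_c)/ρ_m.
h = 32.1 km × 427/3326 = 4.12 km.

4.12 km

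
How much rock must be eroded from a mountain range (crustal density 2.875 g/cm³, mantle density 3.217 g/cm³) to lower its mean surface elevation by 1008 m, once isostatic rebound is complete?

Net drop Δ = e − u = e − e ρ_c/ρ_m = e (ρ_m − ρ_c)/ρ_m.
e = Δ ρ_m/(ρ_m − ρ_c) = 1008 m × 3.217/0.342 = 9480 m.

9480 m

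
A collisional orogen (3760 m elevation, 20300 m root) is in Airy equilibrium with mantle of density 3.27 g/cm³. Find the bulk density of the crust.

2.76 g/cm³

ρ_c h = (ρ_m − ρ_c) r → ρ_c (h + r) = ρ_m r → ρ_c = ρ_m r / (h + r).
ρ_c = 3.27 × 20300 m / (3760 m + 20300 m) = 2.76 g/cm³.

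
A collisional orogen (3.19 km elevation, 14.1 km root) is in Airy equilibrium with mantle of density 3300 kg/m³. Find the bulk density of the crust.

2690 kg/m³

ρ_c h = (ρ_m − ρ_c) r → ρ_c (h + r) = ρ_m r → ρ_c = ρ_m r / (h + r).
ρ_c = 3300 × 14.1 km / (3.19 km + 14.1 km) = 2690 kg/m³.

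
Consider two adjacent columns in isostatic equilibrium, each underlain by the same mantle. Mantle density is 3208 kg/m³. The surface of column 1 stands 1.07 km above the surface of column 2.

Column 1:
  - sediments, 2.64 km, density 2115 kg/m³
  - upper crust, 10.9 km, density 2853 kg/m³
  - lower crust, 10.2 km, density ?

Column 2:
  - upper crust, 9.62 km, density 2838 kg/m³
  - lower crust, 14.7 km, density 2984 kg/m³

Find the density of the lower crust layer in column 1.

2860 kg/m³

Take the compensation level at the base of the deeper column (depth z_c below the surface of column 1) and equate Σ ρ_i t_i down to z_c; mantle fills any gap and the z_c terms cancel.
Column 1: 2.64×2115 + 10.9×2853 + 10.2×ρ + (z_c − 23.74)×3208
Column 2: 1.07×0 + 9.62×2838 + 14.7×2984 + (z_c − 1.07 − 24.32)×3208
The z_c×3208 term appears on both sides and cancels. Collect the known terms of each column as K = Σ(ρt)_known − 3208 × (depth of known layers): K_1 = 36681.3 − 3208×23.74 = −39476.62; K_2 = 71166.36 − 3208×(1.07 + 24.32) = −10284.76.
Balance: K_1 + 10.2×ρ = K_2, so ρ = (K_2 − K_1)/10.2 = 29191.9/10.2 = 2860 kg/m³.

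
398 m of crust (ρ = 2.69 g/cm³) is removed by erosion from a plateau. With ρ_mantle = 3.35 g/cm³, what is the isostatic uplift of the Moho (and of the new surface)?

320 m

Unloading: uplift u = e ρ_c/ρ_m = 398 m × 2.69/3.35 = 320 m.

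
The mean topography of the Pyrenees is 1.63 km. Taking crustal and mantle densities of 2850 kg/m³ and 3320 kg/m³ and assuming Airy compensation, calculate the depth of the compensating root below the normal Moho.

In Airy isostatic equilibrium: the weight of the topography is balanced by the buoyancy of the root, ρ_c h = (ρ_m − ρ_c) r.
r = h · ρ_c / (ρ_m − ρ_c) = 1.63 km × 2850 / (3320 − 2850) = 9.88 km.

9.88 km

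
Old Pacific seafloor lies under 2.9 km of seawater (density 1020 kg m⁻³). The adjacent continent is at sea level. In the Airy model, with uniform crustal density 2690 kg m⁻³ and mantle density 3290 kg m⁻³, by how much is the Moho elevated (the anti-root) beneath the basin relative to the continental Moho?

8.07 km

Balancing pressure at the compensation depth: replacing crust with seawater at the top is compensated by replacing crust with mantle at the base: d (ρ_c − ρ_w) = a (ρ_m − ρ_c).
a = d (ρ_c − ρ_w)/(ρ_m − ρ_c) = 2.9 km × 1670/600 = 8.07 km.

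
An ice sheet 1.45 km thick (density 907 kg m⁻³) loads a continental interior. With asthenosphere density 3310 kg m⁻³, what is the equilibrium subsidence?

Isostatic balance requires: the ice load ρ_ice t is balanced by mantle displaced below, ρ_m s.
s = t ρ_ice / ρ_m = 1.45 km × 907/3310 = 0.397 km.

0.397 km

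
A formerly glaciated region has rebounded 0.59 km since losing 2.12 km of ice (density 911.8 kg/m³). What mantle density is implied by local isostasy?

ρ_m = ρ_ice t / u = 911.8 × 2.12 km/0.59 km = 3280 kg/m³.

3280 kg/m³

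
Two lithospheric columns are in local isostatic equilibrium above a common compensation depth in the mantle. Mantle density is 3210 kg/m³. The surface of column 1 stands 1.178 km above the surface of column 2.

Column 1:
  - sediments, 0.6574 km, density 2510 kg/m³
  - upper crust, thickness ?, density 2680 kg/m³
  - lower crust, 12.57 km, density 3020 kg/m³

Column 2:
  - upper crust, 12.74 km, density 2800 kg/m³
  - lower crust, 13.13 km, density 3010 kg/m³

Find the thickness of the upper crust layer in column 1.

Take the compensation level at the base of the deeper column (depth z_c below the surface of column 1) and equate Σ ρ_i t_i down to z_c; mantle fills any gap and the z_c terms cancel.
Column 1: 0.6574×2510 + x×2680 + 12.57×3020 + (z_c − 13.2274 − x)×3210
Column 2: 1.178×0 + 12.74×2800 + 13.13×3010 + (z_c − 1.178 − 25.87)×3210
The z_c×3210 term appears on both sides and cancels. Collect the known terms of each column as K = Σ(ρt)_known − 3210 × (depth of known layers): K_1 = 39611.474 − 3210×13.2274 = −2848.48; K_2 = 75193.3 − 3210×(1.178 + 25.87) = −11630.78.
Balance: K_1 − x×(3210 − 2680) = K_2, so x = (K_1 − K_2)/(3210 − 2680) = 8782.3/530 = 16.6 km.

16.6 km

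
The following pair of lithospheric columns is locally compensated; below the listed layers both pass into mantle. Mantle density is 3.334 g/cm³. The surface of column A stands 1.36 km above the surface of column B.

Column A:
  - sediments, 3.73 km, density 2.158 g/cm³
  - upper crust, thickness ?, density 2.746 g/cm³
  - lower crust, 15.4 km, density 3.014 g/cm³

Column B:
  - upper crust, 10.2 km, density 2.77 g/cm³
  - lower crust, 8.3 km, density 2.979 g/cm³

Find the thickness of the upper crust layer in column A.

6.67 km

Take the compensation level at the base of the deeper column (depth z_c below the surface of column A) and equate Σ ρ_i t_i down to z_c; mantle fills any gap and the z_c terms cancel.
Column A: 3.73×2.158 + x×2.746 + 15.4×3.014 + (z_c − 19.13 − x)×3.334
Column B: 1.36×0 + 10.2×2.77 + 8.3×2.979 + (z_c − 1.36 − 18.5)×3.334
The z_c×3.334 term appears on both sides and cancels. Collect the known terms of each column as K = Σ(ρt)_known − 3.334 × (depth of known layers): K_A = 54.46494 − 3.334×19.13 = −9.31448; K_B = 52.9797 − 3.334×(1.36 + 18.5) = −13.23354.
Balance: K_A − x×(3.334 − 2.746) = K_B, so x = (K_A − K_B)/(3.334 − 2.746) = 3.91906/0.588 = 6.67 km.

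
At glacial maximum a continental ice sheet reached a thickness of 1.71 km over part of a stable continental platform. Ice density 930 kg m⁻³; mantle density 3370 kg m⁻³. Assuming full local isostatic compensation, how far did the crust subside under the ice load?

Balancing pressure at the compensation depth: the ice load ρ_ice t is balanced by mantle displaced below, ρ_m s.
s = t ρ_ice / ρ_m = 1.71 km × 930/3370 = 0.472 km.

0.472 km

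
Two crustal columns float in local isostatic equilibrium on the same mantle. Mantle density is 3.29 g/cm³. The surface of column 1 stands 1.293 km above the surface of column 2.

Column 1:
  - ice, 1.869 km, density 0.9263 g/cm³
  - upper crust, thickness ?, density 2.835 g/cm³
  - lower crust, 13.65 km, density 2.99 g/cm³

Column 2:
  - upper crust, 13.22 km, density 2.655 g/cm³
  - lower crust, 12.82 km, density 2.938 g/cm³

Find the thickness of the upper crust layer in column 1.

19 km

Take the compensation level at the base of the deeper column (depth z_c below the surface of column 1) and equate Σ ρ_i t_i down to z_c; mantle fills any gap and the z_c terms cancel.
Column 1: 1.869×0.9263 + x×2.835 + 13.65×2.99 + (z_c − 15.519 − x)×3.29
Column 2: 1.293×0 + 13.22×2.655 + 12.82×2.938 + (z_c − 1.293 − 26.04)×3.29
The z_c×3.29 term appears on both sides and cancels. Collect the known terms of each column as K = Σ(ρt)_known − 3.29 × (depth of known layers): K_1 = 42.5447547 − 3.29×15.519 = −8.5127553; K_2 = 72.76426 − 3.29×(1.293 + 26.04) = −17.16131.
Balance: K_1 − x×(3.29 − 2.835) = K_2, so x = (K_1 − K_2)/(3.29 − 2.835) = 8.64855/0.455 = 19 km.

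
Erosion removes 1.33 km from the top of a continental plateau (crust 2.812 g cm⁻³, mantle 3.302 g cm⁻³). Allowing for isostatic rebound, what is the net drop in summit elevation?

0.197 km

Rebound u = e ρ_c/ρ_m = 1.33 km × 2.812/3.302 = 1.133 km.
Net surface drop = e − u = 1.33 km − 1.133 km = e (ρ_m − ρ_c)/ρ_m = 0.197 km.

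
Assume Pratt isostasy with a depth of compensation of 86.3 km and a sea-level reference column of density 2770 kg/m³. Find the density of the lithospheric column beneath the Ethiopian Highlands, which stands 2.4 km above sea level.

Pratt balance: ρ_ref D = ρ (D + h).
ρ = ρ_ref D/(D + h) = 2770 × 86.3 km/(86.3 km + 2.4 km) = 2700 kg/m³.

2700 kg/m³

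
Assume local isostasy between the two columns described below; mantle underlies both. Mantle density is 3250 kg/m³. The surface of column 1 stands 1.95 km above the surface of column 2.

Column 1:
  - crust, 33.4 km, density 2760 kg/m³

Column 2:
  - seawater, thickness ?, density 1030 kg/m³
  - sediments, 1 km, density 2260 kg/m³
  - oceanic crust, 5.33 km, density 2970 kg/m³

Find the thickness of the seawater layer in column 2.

3.4 km

Take the compensation level at the base of the deeper column (depth z_c below the surface of column 1) and equate Σ ρ_i t_i down to z_c; mantle fills any gap and the z_c terms cancel.
Column 1: 33.4×2760 + (z_c − 33.4)×3250
Column 2: 1.95×0 + x×1030 + 1×2260 + 5.33×2970 + (z_c − 1.95 − 6.33 − x)×3250
The z_c×3250 term appears on both sides and cancels. Collect the known terms of each column as K = Σ(ρt)_known − 3250 × (depth of known layers): K_1 = 92184 − 3250×33.4 = −16366; K_2 = 18090.1 − 3250×(1.95 + 6.33) = −8819.9.
Balance: K_1 = K_2 − x×(3250 − 1030), so x = (K_2 − K_1)/(3250 − 1030) = 7546.1/2220 = 3.4 km.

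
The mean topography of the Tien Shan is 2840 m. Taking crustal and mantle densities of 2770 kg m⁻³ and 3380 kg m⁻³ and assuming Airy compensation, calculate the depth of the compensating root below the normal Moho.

12900 m

Equating mass per unit area of the two columns: the weight of the topography is balanced by the buoyancy of the root, ρ_c h = (ρ_m − ρ_c) r.
r = h · ρ_c / (ρ_m − ρ_c) = 2840 m × 2770 / (3380 − 2770) = 12900 m.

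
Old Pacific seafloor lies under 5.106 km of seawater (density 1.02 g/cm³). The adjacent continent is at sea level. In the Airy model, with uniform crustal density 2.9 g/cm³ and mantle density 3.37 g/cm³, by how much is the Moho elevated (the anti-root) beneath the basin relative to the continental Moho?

20.4 km

For local isostatic compensation: replacing crust with seawater at the top is compensated by replacing crust with mantle at the base: d (ρ_c − ρ_w) = a (ρ_m − ρ_c).
a = d (ρ_c − ρ_w)/(ρ_m − ρ_c) = 5.106 km × 1.88/0.47 = 20.4 km.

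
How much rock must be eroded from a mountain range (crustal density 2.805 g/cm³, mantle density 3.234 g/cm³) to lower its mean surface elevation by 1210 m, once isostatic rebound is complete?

9120 m

Net drop Δ = e − u = e − e ρ_c/ρ_m = e (ρ_m − ρ_c)/ρ_m.
e = Δ ρ_m/(ρ_m − ρ_c) = 1210 m × 3.234/0.429 = 9120 m.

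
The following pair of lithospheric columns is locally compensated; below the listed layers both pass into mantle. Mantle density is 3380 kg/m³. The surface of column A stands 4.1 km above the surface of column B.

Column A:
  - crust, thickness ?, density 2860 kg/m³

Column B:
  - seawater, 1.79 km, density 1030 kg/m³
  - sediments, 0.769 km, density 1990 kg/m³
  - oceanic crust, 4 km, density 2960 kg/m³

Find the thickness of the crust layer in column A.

40 km

Take the compensation level at the base of the deeper column (depth z_c below the surface of column A) and equate Σ ρ_i t_i down to z_c; mantle fills any gap and the z_c terms cancel.
Column A: x×2860 + (z_c − 0 − x)×3380
Column B: 4.1×0 + 1.79×1030 + 0.769×1990 + 4×2960 + (z_c − 4.1 − 6.559)×3380
The z_c×3380 term appears on both sides and cancels. Collect the known terms of each column as K = Σ(ρt)_known − 3380 × (depth of known layers): K_A = 0 − 3380×0 = 0; K_B = 15214.01 − 3380×(4.1 + 6.559) = −20813.41.
Balance: K_A − x×(3380 − 2860) = K_B, so x = (K_A − K_B)/(3380 − 2860) = 20813.4/520 = 40 km.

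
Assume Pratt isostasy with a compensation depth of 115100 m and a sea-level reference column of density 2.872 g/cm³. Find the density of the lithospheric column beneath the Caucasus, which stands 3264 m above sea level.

2.79 g/cm³

Pratt balance: ρ_ref D = ρ (D + h).
ρ = ρ_ref D/(D + h) = 2.872 × 115100 m/(115100 m + 3264 m) = 2.79 g/cm³.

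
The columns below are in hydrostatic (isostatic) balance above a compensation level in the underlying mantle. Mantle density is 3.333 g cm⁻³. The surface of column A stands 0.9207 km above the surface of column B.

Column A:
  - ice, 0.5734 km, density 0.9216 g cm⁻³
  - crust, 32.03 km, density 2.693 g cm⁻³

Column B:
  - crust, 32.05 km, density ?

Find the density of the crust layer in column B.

Take the compensation level at the base of the deeper column (depth z_c below the surface of column A) and equate Σ ρ_i t_i down to z_c; mantle fills any gap and the z_c terms cancel.
Column A: 0.5734×0.9216 + 32.03×2.693 + (z_c − 32.6034)×3.333
Column B: 0.9207×0 + 32.05×ρ + (z_c − 0.9207 − 32.05)×3.333
The z_c×3.333 term appears on both sides and cancels. Collect the known terms of each column as K = Σ(ρt)_known − 3.333 × (depth of known layers): K_A = 86.7852354 − 3.333×32.6034 = −21.8818968; K_B = 0 − 3.333×(0.9207 + 32.05) = −109.891343.
Balance: K_A = K_B + 32.05×ρ, so ρ = (K_A − K_B)/32.05 = 88.0094/32.05 = 2.75 g cm⁻³.

2.75 g cm⁻³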